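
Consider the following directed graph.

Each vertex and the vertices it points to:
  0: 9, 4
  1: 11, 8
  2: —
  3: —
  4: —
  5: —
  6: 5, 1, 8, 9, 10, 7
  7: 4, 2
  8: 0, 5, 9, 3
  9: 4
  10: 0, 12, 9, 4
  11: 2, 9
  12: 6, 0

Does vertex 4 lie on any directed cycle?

No

4 lies on a cycle iff there is a path from 4 back to itself.
Exploring from 4, it never reaches itself; equivalently, its strongly connected component is a singleton.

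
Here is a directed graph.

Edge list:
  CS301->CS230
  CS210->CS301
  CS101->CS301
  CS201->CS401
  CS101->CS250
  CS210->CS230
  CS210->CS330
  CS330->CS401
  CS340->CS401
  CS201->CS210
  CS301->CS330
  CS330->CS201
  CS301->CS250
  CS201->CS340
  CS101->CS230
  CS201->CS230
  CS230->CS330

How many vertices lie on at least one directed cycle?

5

A vertex is on a directed cycle iff it belongs to a strongly connected component of size ≥ 2 (or has a self-loop).
The vertices on cycles are {CS201, CS210, CS230, CS301, CS330} — 5 in total.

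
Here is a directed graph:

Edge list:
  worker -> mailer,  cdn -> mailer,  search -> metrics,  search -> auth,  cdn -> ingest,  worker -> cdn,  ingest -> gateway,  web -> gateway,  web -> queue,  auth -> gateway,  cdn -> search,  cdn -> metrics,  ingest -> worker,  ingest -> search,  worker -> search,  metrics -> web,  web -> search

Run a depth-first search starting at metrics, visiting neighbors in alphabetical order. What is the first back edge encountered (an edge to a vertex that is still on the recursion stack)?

search->metrics

DFS from metrics (visiting neighbors in alphabetical order); mark gray on enter, black on exit:
metrics gray
  web gray
    gateway gray
    gateway black
    queue gray
    queue black
    search gray
      auth gray
        auth→gateway: gateway black — skip
      auth black
      search→metrics: metrics is gray → back edge
First back edge: search → metrics.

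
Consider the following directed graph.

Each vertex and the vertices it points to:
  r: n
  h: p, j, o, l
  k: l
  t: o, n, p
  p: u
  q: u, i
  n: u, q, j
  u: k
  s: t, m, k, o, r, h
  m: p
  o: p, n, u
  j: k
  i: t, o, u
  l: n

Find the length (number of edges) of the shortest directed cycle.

For each vertex v, BFS finds the shortest path from v back to v.
The shortest such closed walk is t → n → q → i → t, length 4.

4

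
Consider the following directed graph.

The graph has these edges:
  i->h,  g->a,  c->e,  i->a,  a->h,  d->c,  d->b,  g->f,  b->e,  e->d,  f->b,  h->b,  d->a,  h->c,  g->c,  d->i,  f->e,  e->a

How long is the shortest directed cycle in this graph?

3

For each vertex v, BFS finds the shortest path from v back to v.
The shortest such closed walk is b → e → d → b, length 3.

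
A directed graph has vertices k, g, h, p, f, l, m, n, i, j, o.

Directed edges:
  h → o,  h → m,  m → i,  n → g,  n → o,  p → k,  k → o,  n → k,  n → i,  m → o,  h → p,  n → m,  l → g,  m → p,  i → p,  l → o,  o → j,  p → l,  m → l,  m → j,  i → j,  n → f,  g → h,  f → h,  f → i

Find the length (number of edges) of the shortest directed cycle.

4

For each vertex v, BFS finds the shortest path from v back to v.
The shortest such closed walk is g → h → m → l → g, length 4.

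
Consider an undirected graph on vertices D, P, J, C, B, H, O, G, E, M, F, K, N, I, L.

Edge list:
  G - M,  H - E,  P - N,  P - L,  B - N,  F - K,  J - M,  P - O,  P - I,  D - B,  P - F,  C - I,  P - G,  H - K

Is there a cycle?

DFS, tracking each vertex's parent; an edge to a visited non-parent vertex closes a cycle.
Start from I:
visit I (parent –)
  visit C (parent I)
    C–I: parent, skip
  visit P (parent I)
    visit L (parent P)
      L–P: parent, skip
    visit G (parent P)
      visit M (parent G)
        visit J (parent M)
          J–M: parent, skip
        M–G: parent, skip
      G–P: parent, skip
    visit O (parent P)
      O–P: parent, skip
    visit N (parent P)
      N–P: parent, skip
      visit B (parent N)
        B–N: parent, skip
        visit D (parent B)
          D–B: parent, skip
    visit F (parent P)
      visit K (parent F)
        K–F: parent, skip
        visit H (parent K)
          H–K: parent, skip
          visit E (parent H)
            E–H: parent, skip
      F–P: parent, skip
    P–I: parent, skip
No non-parent visited neighbor found — the graph is a forest.

No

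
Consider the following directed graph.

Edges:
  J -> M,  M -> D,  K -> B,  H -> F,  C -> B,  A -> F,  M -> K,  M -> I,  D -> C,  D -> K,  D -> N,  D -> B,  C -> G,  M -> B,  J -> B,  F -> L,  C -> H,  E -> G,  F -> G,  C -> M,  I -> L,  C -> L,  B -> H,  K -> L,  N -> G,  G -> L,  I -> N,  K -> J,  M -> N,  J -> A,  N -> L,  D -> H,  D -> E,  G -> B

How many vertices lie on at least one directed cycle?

9

A vertex is on a directed cycle iff it belongs to a strongly connected component of size ≥ 2 (or has a self-loop).
The vertices on cycles are {B, C, D, F, G, H, J, K, M} — 9 in total.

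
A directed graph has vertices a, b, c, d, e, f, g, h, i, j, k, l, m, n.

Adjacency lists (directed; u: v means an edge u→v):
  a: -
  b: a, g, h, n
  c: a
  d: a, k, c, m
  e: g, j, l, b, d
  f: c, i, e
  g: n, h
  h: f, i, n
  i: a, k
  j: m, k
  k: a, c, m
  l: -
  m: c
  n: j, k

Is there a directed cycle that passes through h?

h is on a cycle iff h can reach itself via ≥1 edge.
h → f → e → g → h — yes.

Yes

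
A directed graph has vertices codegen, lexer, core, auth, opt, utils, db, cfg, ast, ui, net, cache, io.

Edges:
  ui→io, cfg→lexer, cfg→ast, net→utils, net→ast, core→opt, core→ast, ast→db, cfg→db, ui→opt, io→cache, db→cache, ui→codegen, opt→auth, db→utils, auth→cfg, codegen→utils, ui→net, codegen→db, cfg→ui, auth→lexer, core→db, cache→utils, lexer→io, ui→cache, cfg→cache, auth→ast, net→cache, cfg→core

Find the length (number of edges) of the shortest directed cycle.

4

For each vertex v, BFS finds the shortest path from v back to v.
The shortest such closed walk is opt → auth → cfg → core → opt, length 4.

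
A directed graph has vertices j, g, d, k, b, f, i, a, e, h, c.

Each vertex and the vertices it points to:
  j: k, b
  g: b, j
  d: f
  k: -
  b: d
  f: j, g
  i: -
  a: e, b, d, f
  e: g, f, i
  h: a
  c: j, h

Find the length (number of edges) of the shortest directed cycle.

4

For each vertex v, BFS finds the shortest path from v back to v.
The shortest such closed walk is j → b → d → f → j, length 4.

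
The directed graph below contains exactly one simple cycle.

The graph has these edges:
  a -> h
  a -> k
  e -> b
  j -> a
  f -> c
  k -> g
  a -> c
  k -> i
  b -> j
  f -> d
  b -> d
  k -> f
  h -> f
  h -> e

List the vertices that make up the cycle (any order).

a, b, e, h, j

DFS with gray/black marking from a:
a gray
  k gray
    f gray
      d gray
      d black
      c gray
      c black
    f black
    g gray
    g black
    i gray
    i black
  k black
  h gray
    e gray
      b gray
        b→d: d black — skip
        j gray
          j→a: a is gray → back edge
Back edge closes the cycle a → h → e → b → j → a; its vertices are {a, b, e, h, j}.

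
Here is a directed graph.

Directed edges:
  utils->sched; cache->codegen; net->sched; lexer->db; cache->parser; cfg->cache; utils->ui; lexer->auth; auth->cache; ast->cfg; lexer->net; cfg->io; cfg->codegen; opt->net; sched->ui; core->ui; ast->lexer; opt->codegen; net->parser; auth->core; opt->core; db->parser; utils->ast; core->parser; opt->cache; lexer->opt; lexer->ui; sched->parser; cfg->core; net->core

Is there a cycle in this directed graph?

No

DFS with white/gray/black marking, starting from sched:
sched gray
  ui gray
  ui black
  parser gray
  parser black
sched black
core gray
  core→parser: parser black — skip
  core→ui: ui black — skip
core black
opt gray
  codegen gray
  codegen black
  opt→core: core black — skip
  cache gray
    cache→codegen: codegen black — skip
    cache→parser: parser black — skip
  cache black
  net gray
    net→core: core black — skip
    net→sched: sched black — skip
    net→parser: parser black — skip
  net black
opt black
auth gray
  auth→cache: cache black — skip
  auth→core: core black — skip
auth black
db gray
  db→parser: parser black — skip
db black
io gray
io black
lexer gray
  lexer→ui: ui black — skip
  lexer→auth: auth black — skip
  lexer→net: net black — skip
  lexer→db: db black — skip
  lexer→opt: opt black — skip
lexer black
ast gray
  ast→lexer: lexer black — skip
  cfg gray
    cfg→cache: cache black — skip
    cfg→io: io black — skip
    cfg→codegen: codegen black — skip
    cfg→core: core black — skip
  cfg black
ast black
utils gray
  utils→ast: ast black — skip
  utils→sched: sched black — skip
  utils→ui: ui black — skip
utils black
Every edge goes to a white or black vertex — no back edge, so the graph is acyclic.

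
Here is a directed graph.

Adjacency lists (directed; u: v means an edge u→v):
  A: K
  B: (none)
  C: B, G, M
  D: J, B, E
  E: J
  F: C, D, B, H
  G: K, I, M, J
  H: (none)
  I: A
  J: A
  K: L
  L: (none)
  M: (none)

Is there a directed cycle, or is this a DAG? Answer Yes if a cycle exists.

No

DFS with white/gray/black marking, starting from L:
L gray
L black
A gray
  K gray
    K→L: L black — skip
  K black
A black
B gray
B black
C gray
  C→B: B black — skip
  G gray
    G→K: K black — skip
    I gray
      I→A: A black — skip
    I black
    M gray
    M black
    J gray
      J→A: A black — skip
    J black
  G black
  C→M: M black — skip
C black
D gray
  D→J: J black — skip
  D→B: B black — skip
  E gray
    E→J: J black — skip
  E black
D black
F gray
  F→C: C black — skip
  F→D: D black — skip
  F→B: B black — skip
  H gray
  H black
F black
Every edge goes to a white or black vertex — no back edge, so the graph is acyclic.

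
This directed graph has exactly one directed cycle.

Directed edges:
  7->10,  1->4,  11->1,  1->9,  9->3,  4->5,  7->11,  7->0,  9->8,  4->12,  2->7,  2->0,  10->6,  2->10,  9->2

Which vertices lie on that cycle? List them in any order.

1, 2, 7, 9, 11

DFS with gray/black marking from 1:
1 gray
  9 gray
    8 gray
    8 black
    2 gray
      10 gray
        6 gray
        6 black
      10 black
      0 gray
      0 black
      7 gray
        7→0: 0 black — skip
        7→10: 10 black — skip
        11 gray
          11→1: 1 is gray → back edge
Back edge closes the cycle 1 → 9 → 2 → 7 → 11 → 1; its vertices are {1, 2, 7, 9, 11}.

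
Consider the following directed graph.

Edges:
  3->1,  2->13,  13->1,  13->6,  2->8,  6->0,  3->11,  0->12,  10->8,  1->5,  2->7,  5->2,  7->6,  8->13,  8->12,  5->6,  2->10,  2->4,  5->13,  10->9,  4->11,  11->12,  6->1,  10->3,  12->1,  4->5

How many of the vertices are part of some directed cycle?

A vertex is on a directed cycle iff it belongs to a strongly connected component of size ≥ 2 (or has a self-loop).
The vertices on cycles are {0, 1, 2, 3, 4, 5, 6, 7, 8, 10, 11, 12, 13} — 13 in total.

13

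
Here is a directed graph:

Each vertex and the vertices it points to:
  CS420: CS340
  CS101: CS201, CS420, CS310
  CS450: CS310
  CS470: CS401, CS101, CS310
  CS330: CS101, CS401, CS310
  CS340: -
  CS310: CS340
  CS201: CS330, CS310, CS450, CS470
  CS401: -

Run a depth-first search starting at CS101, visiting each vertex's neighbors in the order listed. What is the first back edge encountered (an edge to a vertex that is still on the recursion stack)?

DFS from CS101 (visiting each vertex's neighbors in the order listed); mark gray on enter, black on exit:
CS101 gray
  CS201 gray
    CS330 gray
      CS330→CS101: CS101 is gray → back edge
First back edge: CS330 → CS101.

CS330→CS101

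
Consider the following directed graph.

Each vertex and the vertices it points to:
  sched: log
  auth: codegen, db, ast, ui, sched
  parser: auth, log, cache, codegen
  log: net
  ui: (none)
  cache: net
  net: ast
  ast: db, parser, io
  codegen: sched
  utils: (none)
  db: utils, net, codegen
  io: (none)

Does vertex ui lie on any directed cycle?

ui lies on a cycle iff there is a path from ui back to itself.
Exploring from ui, it never reaches itself; equivalently, its strongly connected component is a singleton.

No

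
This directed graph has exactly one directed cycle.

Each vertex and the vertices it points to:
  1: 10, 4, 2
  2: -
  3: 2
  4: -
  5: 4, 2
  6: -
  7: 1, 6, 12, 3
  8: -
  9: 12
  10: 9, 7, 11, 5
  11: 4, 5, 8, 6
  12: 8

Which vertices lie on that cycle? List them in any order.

DFS with gray/black marking from 10:
10 gray
  9 gray
    12 gray
      8 gray
      8 black
    12 black
  9 black
  7 gray
    1 gray
      1→10: 10 is gray → back edge
Back edge closes the cycle 10 → 7 → 1 → 10; its vertices are {1, 7, 10}.

1, 7, 10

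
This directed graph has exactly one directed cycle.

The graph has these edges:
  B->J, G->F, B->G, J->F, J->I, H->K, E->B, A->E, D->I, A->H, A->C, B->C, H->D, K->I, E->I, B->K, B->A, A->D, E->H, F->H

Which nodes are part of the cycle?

DFS with gray/black marking from B:
B gray
  J gray
    F gray
      H gray
        D gray
          I gray
          I black
        D black
        K gray
          K→I: I black — skip
        K black
      H black
    F black
    J→I: I black — skip
  J black
  A gray
    C gray
    C black
    A→H: H black — skip
    A→D: D black — skip
    E gray
      E→I: I black — skip
      E→B: B is gray → back edge
Back edge closes the cycle B → A → E → B; its vertices are {A, B, E}.

A, B, E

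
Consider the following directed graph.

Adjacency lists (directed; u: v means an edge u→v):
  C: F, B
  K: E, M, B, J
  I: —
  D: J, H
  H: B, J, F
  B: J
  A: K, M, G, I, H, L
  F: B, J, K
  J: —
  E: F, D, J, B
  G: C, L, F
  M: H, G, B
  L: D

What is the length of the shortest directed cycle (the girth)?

For each vertex v, BFS finds the shortest path from v back to v.
The shortest such closed walk is K → E → F → K, length 3.

3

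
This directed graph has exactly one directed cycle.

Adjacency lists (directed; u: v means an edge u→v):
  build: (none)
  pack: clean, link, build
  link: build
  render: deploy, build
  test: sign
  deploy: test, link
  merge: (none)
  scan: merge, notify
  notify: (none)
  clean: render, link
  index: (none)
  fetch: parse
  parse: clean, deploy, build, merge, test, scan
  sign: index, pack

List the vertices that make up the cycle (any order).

pack, sign, test, clean, deploy, render

DFS with gray/black marking from test:
test gray
  sign gray
    index gray
    index black
    pack gray
      clean gray
        render gray
          deploy gray
            deploy→test: test is gray → back edge
Back edge closes the cycle test → sign → pack → clean → render → deploy → test; its vertices are {pack, sign, test, clean, deploy, render}.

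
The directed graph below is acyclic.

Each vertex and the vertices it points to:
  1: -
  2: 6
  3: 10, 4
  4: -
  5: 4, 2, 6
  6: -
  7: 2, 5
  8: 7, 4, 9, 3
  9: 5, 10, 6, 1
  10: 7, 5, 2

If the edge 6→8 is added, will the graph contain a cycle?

Yes

Adding 6→8 creates a cycle iff 8 can already reach 6.
Path from 8: 8 → 9 → 6.
So 8 → … → 6 → 8 is a cycle.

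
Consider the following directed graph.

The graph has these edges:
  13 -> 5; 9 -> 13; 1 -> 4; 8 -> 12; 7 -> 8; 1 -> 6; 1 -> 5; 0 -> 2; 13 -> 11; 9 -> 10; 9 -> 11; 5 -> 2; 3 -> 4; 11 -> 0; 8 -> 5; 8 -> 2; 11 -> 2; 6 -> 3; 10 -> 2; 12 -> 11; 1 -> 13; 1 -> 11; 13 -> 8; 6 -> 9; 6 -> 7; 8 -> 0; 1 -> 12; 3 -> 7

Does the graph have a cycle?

DFS with white/gray/black marking, starting from 8:
8 gray
  12 gray
    11 gray
      0 gray
        2 gray
        2 black
      0 black
      11→2: 2 black — skip
    11 black
  12 black
  8→0: 0 black — skip
  8→2: 2 black — skip
  5 gray
    5→2: 2 black — skip
  5 black
8 black
1 gray
  1→5: 5 black — skip
  4 gray
  4 black
  13 gray
    13→8: 8 black — skip
    13→11: 11 black — skip
    13→5: 5 black — skip
  13 black
  1→11: 11 black — skip
  6 gray
    7 gray
      7→8: 8 black — skip
    7 black
    9 gray
      9→11: 11 black — skip
      9→13: 13 black — skip
      10 gray
        10→2: 2 black — skip
      10 black
    9 black
    3 gray
      3→4: 4 black — skip
      3→7: 7 black — skip
    3 black
  6 black
  1→12: 12 black — skip
1 black
Every edge goes to a white or black vertex — no back edge, so the graph is acyclic.

No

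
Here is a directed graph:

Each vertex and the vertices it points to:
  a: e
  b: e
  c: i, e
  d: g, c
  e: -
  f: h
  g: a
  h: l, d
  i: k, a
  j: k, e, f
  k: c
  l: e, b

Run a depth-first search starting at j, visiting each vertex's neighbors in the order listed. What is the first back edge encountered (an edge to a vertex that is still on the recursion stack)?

DFS from j (visiting each vertex's neighbors in the order listed); mark gray on enter, black on exit:
j gray
  k gray
    c gray
      i gray
        i→k: k is gray → back edge
First back edge: i → k.

i->k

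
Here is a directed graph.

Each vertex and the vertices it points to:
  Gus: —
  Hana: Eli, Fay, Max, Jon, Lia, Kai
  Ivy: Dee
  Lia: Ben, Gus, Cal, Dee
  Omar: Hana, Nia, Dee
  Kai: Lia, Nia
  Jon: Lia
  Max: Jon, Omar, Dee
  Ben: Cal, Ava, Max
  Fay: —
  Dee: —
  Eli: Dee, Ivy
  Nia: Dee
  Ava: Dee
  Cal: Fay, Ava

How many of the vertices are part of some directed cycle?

7

A vertex is on a directed cycle iff it belongs to a strongly connected component of size ≥ 2 (or has a self-loop).
The vertices on cycles are {Ben, Jon, Kai, Lia, Max, Hana, Omar} — 7 in total.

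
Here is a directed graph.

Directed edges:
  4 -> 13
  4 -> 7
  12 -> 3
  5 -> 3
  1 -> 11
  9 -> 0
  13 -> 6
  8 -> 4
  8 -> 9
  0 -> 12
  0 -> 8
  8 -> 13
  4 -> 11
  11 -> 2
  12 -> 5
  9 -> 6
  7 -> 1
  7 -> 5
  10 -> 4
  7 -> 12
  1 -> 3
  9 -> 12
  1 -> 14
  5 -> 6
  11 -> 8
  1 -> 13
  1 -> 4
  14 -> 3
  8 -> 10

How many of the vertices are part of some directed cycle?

A vertex is on a directed cycle iff it belongs to a strongly connected component of size ≥ 2 (or has a self-loop).
The vertices on cycles are {0, 1, 4, 7, 8, 9, 10, 11} — 8 in total.

8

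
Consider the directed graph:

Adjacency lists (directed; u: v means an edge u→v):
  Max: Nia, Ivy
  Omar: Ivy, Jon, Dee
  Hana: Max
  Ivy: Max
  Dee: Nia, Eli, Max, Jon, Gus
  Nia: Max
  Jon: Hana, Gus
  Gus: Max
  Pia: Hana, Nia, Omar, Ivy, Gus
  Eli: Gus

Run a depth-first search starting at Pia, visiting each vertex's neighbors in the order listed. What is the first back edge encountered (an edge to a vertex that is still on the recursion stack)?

DFS from Pia (visiting each vertex's neighbors in the order listed); mark gray on enter, black on exit:
Pia gray
  Hana gray
    Max gray
      Nia gray
        Nia→Max: Max is gray → back edge
First back edge: Nia → Max.

Nia->Max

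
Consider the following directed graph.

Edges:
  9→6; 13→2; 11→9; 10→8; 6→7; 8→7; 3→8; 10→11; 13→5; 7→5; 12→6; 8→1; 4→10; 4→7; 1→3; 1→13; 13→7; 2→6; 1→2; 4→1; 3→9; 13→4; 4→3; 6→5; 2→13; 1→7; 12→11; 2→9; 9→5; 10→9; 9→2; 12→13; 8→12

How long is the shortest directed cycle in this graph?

2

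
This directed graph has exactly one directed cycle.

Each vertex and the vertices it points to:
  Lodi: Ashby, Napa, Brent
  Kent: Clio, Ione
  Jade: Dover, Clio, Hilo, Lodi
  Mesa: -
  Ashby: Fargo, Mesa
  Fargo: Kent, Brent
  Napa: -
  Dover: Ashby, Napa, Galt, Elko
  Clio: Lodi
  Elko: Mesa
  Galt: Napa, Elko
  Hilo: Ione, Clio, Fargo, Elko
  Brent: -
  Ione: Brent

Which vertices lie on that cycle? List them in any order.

Clio, Kent, Lodi, Ashby, Fargo

DFS with gray/black marking from Fargo:
Fargo gray
  Kent gray
    Clio gray
      Lodi gray
        Ashby gray
          Ashby→Fargo: Fargo is gray → back edge
Back edge closes the cycle Fargo → Kent → Clio → Lodi → Ashby → Fargo; its vertices are {Clio, Kent, Lodi, Ashby, Fargo}.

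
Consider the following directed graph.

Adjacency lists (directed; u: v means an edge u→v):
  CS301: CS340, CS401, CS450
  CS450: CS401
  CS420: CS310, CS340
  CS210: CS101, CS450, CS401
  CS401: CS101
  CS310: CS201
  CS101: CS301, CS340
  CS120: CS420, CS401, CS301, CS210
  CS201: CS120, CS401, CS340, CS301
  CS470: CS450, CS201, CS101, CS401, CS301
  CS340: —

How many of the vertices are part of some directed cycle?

8

A vertex is on a directed cycle iff it belongs to a strongly connected component of size ≥ 2 (or has a self-loop).
The vertices on cycles are {CS101, CS120, CS201, CS301, CS310, CS401, CS420, CS450} — 8 in total.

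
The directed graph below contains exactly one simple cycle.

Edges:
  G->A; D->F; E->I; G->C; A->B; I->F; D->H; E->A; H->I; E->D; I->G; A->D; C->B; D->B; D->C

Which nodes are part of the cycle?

A, D, G, H, I

DFS with gray/black marking from D:
D gray
  F gray
  F black
  C gray
    B gray
    B black
  C black
  D→B: B black — skip
  H gray
    I gray
      I→F: F black — skip
      G gray
        A gray
          A→B: B black — skip
          A→D: D is gray → back edge
Back edge closes the cycle D → H → I → G → A → D; its vertices are {A, D, G, H, I}.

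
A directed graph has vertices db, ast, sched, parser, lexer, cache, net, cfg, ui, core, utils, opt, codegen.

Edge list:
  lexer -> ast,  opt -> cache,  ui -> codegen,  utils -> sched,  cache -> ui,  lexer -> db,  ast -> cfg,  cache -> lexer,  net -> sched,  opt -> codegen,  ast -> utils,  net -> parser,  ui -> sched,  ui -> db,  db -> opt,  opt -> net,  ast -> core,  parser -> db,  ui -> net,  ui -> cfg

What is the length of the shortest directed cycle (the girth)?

4

For each vertex v, BFS finds the shortest path from v back to v.
The shortest such closed walk is opt → cache → lexer → db → opt, length 4.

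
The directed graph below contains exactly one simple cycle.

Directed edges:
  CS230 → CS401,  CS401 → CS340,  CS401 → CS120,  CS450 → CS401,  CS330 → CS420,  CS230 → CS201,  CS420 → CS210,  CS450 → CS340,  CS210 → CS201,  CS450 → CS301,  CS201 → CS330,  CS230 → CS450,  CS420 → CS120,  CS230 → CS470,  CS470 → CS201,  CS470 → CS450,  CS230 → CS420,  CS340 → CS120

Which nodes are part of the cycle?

DFS with gray/black marking from CS420:
CS420 gray
  CS120 gray
  CS120 black
  CS210 gray
    CS201 gray
      CS330 gray
        CS330→CS420: CS420 is gray → back edge
Back edge closes the cycle CS420 → CS210 → CS201 → CS330 → CS420; its vertices are {CS201, CS210, CS330, CS420}.

CS201, CS210, CS330, CS420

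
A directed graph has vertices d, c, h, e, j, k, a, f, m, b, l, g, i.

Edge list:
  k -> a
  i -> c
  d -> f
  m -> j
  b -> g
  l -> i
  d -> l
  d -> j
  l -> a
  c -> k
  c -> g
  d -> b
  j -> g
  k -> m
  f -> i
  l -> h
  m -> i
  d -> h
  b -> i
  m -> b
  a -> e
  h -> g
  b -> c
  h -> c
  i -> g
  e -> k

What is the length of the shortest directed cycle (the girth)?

For each vertex v, BFS finds the shortest path from v back to v.
The shortest such closed walk is a → e → k → a, length 3.

3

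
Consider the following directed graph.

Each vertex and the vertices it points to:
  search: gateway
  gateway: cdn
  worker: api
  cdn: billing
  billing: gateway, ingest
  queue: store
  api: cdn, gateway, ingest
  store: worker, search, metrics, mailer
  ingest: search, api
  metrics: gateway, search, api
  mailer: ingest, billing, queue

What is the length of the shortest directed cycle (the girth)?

2

For each vertex v, BFS finds the shortest path from v back to v.
The shortest such closed walk is ingest → api → ingest, length 2.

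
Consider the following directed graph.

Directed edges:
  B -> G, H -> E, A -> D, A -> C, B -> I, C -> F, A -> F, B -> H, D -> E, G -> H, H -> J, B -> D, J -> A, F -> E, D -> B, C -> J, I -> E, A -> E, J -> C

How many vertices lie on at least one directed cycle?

7

A vertex is on a directed cycle iff it belongs to a strongly connected component of size ≥ 2 (or has a self-loop).
The vertices on cycles are {A, B, C, D, G, H, J} — 7 in total.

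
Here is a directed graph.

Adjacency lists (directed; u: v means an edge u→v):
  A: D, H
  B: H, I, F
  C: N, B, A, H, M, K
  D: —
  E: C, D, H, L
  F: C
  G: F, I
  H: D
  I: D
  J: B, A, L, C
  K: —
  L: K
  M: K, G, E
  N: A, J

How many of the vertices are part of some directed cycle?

A vertex is on a directed cycle iff it belongs to a strongly connected component of size ≥ 2 (or has a self-loop).
The vertices on cycles are {B, C, E, F, G, J, M, N} — 8 in total.

8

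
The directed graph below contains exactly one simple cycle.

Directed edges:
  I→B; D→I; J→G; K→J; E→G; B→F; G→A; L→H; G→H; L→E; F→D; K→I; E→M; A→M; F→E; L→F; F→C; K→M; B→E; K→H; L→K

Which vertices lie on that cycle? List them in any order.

B, D, F, I

DFS with gray/black marking from F:
F gray
  D gray
    I gray
      B gray
        B→F: F is gray → back edge
Back edge closes the cycle F → D → I → B → F; its vertices are {B, D, F, I}.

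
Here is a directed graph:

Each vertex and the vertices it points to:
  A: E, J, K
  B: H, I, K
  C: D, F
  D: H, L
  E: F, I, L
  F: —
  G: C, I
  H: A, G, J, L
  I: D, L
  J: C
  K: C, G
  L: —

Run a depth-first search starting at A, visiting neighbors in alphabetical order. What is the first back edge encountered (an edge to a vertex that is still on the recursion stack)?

H->A

DFS from A (visiting neighbors in alphabetical order); mark gray on enter, black on exit:
A gray
  E gray
    F gray
    F black
    I gray
      D gray
        H gray
          H→A: A is gray → back edge
First back edge: H → A.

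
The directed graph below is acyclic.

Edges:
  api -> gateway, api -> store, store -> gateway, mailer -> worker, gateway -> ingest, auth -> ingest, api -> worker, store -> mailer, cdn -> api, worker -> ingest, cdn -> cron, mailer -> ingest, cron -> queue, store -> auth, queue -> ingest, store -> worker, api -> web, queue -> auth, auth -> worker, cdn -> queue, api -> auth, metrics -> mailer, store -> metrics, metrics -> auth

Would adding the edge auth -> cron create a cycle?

Adding auth→cron creates a cycle iff cron can already reach auth.
Path from cron: cron → queue → auth.
So cron → … → auth → cron is a cycle.

Yes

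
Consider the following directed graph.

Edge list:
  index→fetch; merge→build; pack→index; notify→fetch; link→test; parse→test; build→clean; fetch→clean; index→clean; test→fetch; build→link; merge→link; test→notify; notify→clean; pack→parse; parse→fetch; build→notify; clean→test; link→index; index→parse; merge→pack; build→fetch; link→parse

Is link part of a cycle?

link lies on a cycle iff there is a path from link back to itself.
Exploring from link, it never reaches itself; equivalently, its strongly connected component is a singleton.

No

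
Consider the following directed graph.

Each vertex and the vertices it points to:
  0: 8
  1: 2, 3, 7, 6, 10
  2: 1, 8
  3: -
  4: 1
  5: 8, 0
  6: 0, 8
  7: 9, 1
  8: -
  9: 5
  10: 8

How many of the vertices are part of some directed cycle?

A vertex is on a directed cycle iff it belongs to a strongly connected component of size ≥ 2 (or has a self-loop).
The vertices on cycles are {1, 2, 7} — 3 in total.

3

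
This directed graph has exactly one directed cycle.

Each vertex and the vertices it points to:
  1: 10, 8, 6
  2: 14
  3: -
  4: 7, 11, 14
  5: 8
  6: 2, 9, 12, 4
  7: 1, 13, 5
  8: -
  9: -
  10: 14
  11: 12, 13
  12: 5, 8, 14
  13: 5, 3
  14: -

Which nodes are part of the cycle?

1, 4, 6, 7

DFS with gray/black marking from 1:
1 gray
  10 gray
    14 gray
    14 black
  10 black
  8 gray
  8 black
  6 gray
    2 gray
      2→14: 14 black — skip
    2 black
    9 gray
    9 black
    12 gray
      5 gray
        5→8: 8 black — skip
      5 black
      12→8: 8 black — skip
      12→14: 14 black — skip
    12 black
    4 gray
      7 gray
        7→1: 1 is gray → back edge
Back edge closes the cycle 1 → 6 → 4 → 7 → 1; its vertices are {1, 4, 6, 7}.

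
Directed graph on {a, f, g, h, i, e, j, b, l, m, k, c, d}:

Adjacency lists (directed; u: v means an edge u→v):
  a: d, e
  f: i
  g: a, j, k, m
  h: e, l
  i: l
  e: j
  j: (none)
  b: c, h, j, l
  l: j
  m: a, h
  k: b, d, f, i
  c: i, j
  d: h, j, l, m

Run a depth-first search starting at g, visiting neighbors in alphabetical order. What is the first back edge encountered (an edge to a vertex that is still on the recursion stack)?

m->a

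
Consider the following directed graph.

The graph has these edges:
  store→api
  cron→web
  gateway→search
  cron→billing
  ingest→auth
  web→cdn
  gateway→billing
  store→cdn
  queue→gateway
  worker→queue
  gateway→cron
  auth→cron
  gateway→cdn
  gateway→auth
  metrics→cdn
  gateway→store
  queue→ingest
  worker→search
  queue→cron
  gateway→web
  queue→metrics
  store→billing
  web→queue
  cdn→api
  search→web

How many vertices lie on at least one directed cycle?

7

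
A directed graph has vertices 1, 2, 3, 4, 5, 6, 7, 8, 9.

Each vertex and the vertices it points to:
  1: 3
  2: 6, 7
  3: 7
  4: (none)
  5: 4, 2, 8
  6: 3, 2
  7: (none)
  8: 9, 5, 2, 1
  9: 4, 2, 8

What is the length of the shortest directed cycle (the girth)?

For each vertex v, BFS finds the shortest path from v back to v.
The shortest such closed walk is 8 → 9 → 8, length 2.

2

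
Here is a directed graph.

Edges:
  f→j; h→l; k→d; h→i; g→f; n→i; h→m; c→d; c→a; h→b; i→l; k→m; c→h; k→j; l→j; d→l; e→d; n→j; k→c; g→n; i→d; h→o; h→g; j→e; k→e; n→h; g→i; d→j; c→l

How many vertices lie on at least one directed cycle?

A vertex is on a directed cycle iff it belongs to a strongly connected component of size ≥ 2 (or has a self-loop).
The vertices on cycles are {d, e, g, h, j, l, n} — 7 in total.

7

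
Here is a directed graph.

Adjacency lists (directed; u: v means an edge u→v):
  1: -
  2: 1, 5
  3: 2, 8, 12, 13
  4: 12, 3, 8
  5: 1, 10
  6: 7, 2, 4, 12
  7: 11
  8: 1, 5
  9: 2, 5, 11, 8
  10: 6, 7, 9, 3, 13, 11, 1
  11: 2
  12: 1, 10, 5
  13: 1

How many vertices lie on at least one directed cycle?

11

A vertex is on a directed cycle iff it belongs to a strongly connected component of size ≥ 2 (or has a self-loop).
The vertices on cycles are {2, 3, 4, 5, 6, 7, 8, 9, 10, 11, 12} — 11 in total.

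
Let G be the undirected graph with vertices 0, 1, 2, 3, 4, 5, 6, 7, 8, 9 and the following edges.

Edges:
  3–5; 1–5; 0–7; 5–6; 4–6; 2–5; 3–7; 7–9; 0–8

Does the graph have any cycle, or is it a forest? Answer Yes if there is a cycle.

DFS, tracking each vertex's parent; an edge to a visited non-parent vertex closes a cycle.
Start from 2:
visit 2 (parent –)
  visit 5 (parent 2)
    5–2: parent, skip
    visit 6 (parent 5)
      visit 4 (parent 6)
        4–6: parent, skip
      6–5: parent, skip
    visit 3 (parent 5)
      visit 7 (parent 3)
        7–3: parent, skip
        visit 9 (parent 7)
          9–7: parent, skip
        visit 0 (parent 7)
          visit 8 (parent 0)
            8–0: parent, skip
          0–7: parent, skip
      3–5: parent, skip
    visit 1 (parent 5)
      1–5: parent, skip
No non-parent visited neighbor found — the graph is a forest.

No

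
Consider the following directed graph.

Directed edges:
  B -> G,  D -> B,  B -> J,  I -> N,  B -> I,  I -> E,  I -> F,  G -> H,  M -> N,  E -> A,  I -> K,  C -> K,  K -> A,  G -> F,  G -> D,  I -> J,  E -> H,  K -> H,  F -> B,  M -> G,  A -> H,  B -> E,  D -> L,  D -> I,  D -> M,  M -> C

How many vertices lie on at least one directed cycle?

6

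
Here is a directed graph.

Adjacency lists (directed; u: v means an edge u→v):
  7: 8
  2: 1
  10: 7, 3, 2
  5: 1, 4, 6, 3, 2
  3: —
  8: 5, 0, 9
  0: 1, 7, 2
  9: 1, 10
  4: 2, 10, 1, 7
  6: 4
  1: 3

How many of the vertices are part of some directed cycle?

A vertex is on a directed cycle iff it belongs to a strongly connected component of size ≥ 2 (or has a self-loop).
The vertices on cycles are {0, 4, 5, 6, 7, 8, 9, 10} — 8 in total.

8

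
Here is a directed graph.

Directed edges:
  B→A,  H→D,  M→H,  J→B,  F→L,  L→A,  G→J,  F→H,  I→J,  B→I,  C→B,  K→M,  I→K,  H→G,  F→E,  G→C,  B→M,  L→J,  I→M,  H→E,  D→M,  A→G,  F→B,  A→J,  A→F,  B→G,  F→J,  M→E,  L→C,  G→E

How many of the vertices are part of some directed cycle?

A vertex is on a directed cycle iff it belongs to a strongly connected component of size ≥ 2 (or has a self-loop).
The vertices on cycles are {A, B, C, D, F, G, H, I, J, K, L, M} — 12 in total.

12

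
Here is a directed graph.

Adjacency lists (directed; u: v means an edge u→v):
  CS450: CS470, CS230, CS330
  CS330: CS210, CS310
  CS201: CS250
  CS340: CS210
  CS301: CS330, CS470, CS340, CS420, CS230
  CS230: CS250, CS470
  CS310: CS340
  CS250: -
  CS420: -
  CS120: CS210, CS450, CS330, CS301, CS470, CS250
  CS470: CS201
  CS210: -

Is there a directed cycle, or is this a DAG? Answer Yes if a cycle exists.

DFS with white/gray/black marking, starting from CS310:
CS310 gray
  CS340 gray
    CS210 gray
    CS210 black
  CS340 black
CS310 black
CS450 gray
  CS470 gray
    CS201 gray
      CS250 gray
      CS250 black
    CS201 black
  CS470 black
  CS230 gray
    CS230→CS250: CS250 black — skip
    CS230→CS470: CS470 black — skip
  CS230 black
  CS330 gray
    CS330→CS210: CS210 black — skip
    CS330→CS310: CS310 black — skip
  CS330 black
CS450 black
CS301 gray
  CS301→CS330: CS330 black — skip
  CS301→CS470: CS470 black — skip
  CS301→CS340: CS340 black — skip
  CS420 gray
  CS420 black
  CS301→CS230: CS230 black — skip
CS301 black
CS120 gray
  CS120→CS210: CS210 black — skip
  CS120→CS450: CS450 black — skip
  CS120→CS330: CS330 black — skip
  CS120→CS301: CS301 black — skip
  CS120→CS470: CS470 black — skip
  CS120→CS250: CS250 black — skip
CS120 black
Every edge goes to a white or black vertex — no back edge, so the graph is acyclic.

No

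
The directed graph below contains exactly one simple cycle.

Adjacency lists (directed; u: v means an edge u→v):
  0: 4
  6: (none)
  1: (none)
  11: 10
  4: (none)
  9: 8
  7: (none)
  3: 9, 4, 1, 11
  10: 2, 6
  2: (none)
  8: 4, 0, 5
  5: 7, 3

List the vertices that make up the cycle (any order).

DFS with gray/black marking from 5:
5 gray
  7 gray
  7 black
  3 gray
    9 gray
      8 gray
        4 gray
        4 black
        0 gray
          0→4: 4 black — skip
        0 black
        8→5: 5 is gray → back edge
Back edge closes the cycle 5 → 3 → 9 → 8 → 5; its vertices are {3, 5, 8, 9}.

3, 5, 8, 9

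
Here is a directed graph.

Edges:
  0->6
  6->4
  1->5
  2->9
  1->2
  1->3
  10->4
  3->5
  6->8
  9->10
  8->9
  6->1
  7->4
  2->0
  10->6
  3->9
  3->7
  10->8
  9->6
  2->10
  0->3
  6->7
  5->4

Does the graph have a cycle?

Yes

DFS with white/gray/black marking, starting from 2:
2 gray
  0 gray
    6 gray
      1 gray
        3 gray
          5 gray
            4 gray
            4 black
          5 black
          7 gray
            7→4: 4 black — skip
          7 black
          9 gray
            10 gray
              8 gray
                8→9: 9 is gray → back edge
Back edge found, so a cycle exists: 9 → 10 → 8 → 9.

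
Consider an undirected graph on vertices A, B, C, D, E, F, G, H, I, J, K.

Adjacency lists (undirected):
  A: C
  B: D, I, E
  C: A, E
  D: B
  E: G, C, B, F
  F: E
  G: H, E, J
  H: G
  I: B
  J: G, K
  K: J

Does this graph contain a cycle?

DFS, tracking each vertex's parent; an edge to a visited non-parent vertex closes a cycle.
Start from H:
visit H (parent –)
  visit G (parent H)
    G–H: parent, skip
    visit E (parent G)
      E–G: parent, skip
      visit C (parent E)
        visit A (parent C)
          A–C: parent, skip
        C–E: parent, skip
      visit B (parent E)
        visit D (parent B)
          D–B: parent, skip
        visit I (parent B)
          I–B: parent, skip
        B–E: parent, skip
      visit F (parent E)
        F–E: parent, skip
    visit J (parent G)
      J–G: parent, skip
      visit K (parent J)
        K–J: parent, skip
No non-parent visited neighbor found — the graph is a forest.

No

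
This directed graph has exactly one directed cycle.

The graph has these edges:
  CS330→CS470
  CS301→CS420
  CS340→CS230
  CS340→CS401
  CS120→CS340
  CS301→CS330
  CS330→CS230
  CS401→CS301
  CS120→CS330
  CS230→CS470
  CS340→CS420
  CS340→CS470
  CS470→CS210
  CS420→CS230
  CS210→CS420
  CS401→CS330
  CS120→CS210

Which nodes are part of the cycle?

DFS with gray/black marking from CS210:
CS210 gray
  CS420 gray
    CS230 gray
      CS470 gray
        CS470→CS210: CS210 is gray → back edge
Back edge closes the cycle CS210 → CS420 → CS230 → CS470 → CS210; its vertices are {CS210, CS230, CS420, CS470}.

CS210, CS230, CS420, CS470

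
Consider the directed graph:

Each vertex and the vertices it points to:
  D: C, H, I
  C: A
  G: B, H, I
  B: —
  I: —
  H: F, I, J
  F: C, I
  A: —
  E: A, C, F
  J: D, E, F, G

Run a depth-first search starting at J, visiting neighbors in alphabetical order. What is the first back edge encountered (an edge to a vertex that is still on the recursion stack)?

DFS from J (visiting neighbors in alphabetical order); mark gray on enter, black on exit:
J gray
  D gray
    C gray
      A gray
      A black
    C black
    H gray
      F gray
        F→C: C black — skip
        I gray
        I black
      F black
      H→I: I black — skip
      H→J: J is gray → back edge
First back edge: H → J.

H->J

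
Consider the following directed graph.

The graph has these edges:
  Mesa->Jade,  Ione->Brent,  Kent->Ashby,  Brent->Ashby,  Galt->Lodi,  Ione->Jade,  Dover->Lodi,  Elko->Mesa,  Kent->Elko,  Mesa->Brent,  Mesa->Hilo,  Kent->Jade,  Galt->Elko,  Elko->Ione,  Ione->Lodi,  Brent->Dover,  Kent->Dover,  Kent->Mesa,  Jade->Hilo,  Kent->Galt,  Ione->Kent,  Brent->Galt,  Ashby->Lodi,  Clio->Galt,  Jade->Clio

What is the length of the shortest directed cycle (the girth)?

3

For each vertex v, BFS finds the shortest path from v back to v.
The shortest such closed walk is Ione → Kent → Elko → Ione, length 3.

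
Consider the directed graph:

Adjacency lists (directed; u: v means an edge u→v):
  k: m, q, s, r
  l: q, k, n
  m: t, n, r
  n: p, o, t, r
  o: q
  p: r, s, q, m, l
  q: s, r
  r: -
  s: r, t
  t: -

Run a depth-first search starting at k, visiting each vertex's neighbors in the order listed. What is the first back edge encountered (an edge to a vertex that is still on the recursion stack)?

p->m

DFS from k (visiting each vertex's neighbors in the order listed); mark gray on enter, black on exit:
k gray
  m gray
    t gray
    t black
    n gray
      p gray
        r gray
        r black
        s gray
          s→r: r black — skip
          s→t: t black — skip
        s black
        q gray
          q→s: s black — skip
          q→r: r black — skip
        q black
        p→m: m is gray → back edge
First back edge: p → m.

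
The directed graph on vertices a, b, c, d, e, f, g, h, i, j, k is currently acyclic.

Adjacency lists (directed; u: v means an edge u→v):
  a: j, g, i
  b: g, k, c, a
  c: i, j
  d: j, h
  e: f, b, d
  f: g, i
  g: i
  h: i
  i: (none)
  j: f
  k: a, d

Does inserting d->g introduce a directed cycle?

No

Adding d→g creates a cycle iff g can already reach d.
Explore from g: no path reaches d. The graph stays acyclic.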